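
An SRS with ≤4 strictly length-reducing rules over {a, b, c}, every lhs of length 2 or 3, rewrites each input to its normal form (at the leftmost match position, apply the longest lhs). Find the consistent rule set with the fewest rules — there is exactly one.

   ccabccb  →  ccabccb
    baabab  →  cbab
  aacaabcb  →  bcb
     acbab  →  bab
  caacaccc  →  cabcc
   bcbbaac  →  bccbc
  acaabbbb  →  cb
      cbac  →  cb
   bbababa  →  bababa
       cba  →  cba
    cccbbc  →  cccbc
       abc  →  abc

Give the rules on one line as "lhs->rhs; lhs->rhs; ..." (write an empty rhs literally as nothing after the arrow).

  | ccabccb
  | baabab => cbbab => cbab
  | aacaabcb => abaabcb => acbbcb => bbbcb => bbcb => bcb
  | acbab => bbab => bab

ac->b; baa->cb; bb->b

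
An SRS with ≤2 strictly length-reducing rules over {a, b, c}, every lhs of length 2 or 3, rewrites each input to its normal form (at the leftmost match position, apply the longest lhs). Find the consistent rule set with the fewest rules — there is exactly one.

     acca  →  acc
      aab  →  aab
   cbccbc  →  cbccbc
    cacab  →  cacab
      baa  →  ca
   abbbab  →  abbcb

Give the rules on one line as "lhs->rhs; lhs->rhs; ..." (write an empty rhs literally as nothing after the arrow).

  | acca => acc
  | aab
  | cbccbc
  | cacab

ba->c; cca->cc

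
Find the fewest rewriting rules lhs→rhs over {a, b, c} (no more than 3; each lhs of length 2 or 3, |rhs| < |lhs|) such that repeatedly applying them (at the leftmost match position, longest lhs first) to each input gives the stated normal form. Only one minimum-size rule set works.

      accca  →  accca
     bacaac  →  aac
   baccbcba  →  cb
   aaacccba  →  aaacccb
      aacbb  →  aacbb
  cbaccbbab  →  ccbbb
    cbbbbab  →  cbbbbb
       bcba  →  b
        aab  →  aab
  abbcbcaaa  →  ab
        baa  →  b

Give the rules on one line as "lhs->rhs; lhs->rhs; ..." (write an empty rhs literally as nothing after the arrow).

  | accca
  | bacaac => bcaac => aac
  | baccbcba => bccbcba => cbcba => cba => cb
  | aaacccba => aaacccb

ba->b; bc->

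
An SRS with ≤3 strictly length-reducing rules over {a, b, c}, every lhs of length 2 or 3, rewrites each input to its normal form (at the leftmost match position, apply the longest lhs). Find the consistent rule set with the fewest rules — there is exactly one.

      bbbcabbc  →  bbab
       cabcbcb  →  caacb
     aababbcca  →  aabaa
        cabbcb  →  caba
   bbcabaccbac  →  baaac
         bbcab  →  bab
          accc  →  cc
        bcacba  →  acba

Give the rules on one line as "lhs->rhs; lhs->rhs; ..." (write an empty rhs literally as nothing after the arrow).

acc->c; bc->; bcb->a

  | bbbcabbc => bbabbc => bbab
  | cabcbcb => caacb
  | aababbcca => aababca => aabaa
  | cabbcb => caba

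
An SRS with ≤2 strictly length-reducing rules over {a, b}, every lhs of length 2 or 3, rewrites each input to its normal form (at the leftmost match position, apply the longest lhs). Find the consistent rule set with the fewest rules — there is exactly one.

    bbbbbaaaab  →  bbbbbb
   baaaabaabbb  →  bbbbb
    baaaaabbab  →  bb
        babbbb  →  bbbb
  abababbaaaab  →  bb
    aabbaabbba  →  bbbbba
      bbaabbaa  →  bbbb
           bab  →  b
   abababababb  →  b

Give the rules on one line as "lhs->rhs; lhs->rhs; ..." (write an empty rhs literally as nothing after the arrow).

aa->; ab->

  | bbbbbaaaab => bbbbbaab => bbbbbb
  | baaaabaabbb => baabaabbb => bbaabbb => bbbbb
  | baaaaabbab => baaabbab => babbab => bbab => bb
  | babbbb => bbbb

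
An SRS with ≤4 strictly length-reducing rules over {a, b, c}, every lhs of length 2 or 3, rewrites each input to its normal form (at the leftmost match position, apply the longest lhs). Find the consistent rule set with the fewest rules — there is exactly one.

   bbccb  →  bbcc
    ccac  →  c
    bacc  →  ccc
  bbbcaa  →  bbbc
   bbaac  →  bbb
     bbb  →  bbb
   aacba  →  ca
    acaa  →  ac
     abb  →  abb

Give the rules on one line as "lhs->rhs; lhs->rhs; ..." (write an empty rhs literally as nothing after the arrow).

aa->; ba->c; cac->bb; cb->c

  | bbccb => bbcc
  | ccac => cbb => cb => c
  | bacc => ccc
  | bbbcaa => bbbc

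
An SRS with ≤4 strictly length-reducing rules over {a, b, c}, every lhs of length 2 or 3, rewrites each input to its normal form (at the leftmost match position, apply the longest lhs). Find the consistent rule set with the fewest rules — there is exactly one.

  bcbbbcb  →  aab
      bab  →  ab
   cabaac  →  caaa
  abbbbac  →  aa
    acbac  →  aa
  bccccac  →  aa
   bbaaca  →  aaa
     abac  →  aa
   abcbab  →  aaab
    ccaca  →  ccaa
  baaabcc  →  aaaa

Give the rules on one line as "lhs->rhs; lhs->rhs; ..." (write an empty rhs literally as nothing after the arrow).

ac->a; ba->a; bc->a

  | bcbbbcb => abbbcb => abbab => abab => aab
  | bab => ab
  | cabaac => caaac => caaa
  | abbbbac => abbbac => abbac => abac => aac => aa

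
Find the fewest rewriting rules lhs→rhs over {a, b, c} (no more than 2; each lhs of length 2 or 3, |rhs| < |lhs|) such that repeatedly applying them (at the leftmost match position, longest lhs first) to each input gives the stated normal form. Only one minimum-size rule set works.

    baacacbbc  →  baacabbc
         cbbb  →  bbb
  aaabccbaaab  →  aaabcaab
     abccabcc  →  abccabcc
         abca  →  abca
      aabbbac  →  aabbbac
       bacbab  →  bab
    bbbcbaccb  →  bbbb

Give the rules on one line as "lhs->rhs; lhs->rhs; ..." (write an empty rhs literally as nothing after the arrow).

cb->b; cba->

  | baacacbbc => baacabbc
  | cbbb => bbb
  | aaabccbaaab => aaabcaab
  | abccabcc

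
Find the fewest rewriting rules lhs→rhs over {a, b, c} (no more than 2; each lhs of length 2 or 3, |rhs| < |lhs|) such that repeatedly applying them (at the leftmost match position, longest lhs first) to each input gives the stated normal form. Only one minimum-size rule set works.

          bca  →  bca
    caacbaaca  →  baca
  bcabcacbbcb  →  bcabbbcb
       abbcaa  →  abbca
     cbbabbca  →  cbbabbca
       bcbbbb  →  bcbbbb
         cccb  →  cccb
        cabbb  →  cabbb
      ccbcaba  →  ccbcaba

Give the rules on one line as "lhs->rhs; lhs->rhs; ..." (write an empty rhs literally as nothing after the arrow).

  | bca
  | caacbaaca => cacbaaca => baaca => baca
  | bcabcacbbcb => bcabbbcb
  | abbcaa => abbca

aa->a; cac->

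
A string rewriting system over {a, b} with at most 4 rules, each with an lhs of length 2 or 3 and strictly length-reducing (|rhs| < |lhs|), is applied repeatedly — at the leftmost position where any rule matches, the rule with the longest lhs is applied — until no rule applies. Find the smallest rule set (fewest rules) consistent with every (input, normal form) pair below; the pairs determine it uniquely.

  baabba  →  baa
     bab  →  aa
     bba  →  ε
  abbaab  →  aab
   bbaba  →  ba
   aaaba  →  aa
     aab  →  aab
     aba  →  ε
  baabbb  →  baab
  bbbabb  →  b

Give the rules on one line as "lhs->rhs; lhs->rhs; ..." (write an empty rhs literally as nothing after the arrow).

aba->; bab->aa; bb->b; bba->

  | baabba => baa
  | bab => aa
  | bba => ε
  | abbaab => aab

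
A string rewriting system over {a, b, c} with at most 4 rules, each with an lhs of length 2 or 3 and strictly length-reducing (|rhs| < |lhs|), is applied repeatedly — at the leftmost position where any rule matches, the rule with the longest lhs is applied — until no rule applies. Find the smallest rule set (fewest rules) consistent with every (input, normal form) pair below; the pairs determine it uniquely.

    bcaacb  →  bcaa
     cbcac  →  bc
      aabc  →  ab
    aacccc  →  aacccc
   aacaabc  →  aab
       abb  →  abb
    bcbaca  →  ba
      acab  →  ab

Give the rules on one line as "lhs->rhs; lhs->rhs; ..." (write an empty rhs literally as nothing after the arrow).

abc->b; aca->a; cac->bc; cb->

  | bcaacb => bcaa
  | cbcac => cac => bc
  | aabc => ab
  | aacccc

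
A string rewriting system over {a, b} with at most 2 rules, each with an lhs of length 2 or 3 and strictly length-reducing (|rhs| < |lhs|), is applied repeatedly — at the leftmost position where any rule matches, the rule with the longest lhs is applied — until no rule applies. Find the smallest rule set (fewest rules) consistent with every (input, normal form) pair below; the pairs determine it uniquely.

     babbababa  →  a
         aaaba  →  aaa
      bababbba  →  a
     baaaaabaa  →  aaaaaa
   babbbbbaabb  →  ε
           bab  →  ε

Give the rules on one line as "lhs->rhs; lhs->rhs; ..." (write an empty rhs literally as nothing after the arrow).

ab->; ba->a

  | babbababa => abbababa => bababa => ababa => aba => a
  | aaaba => aaa
  | bababbba => ababbba => abbba => bba => ba => a
  | baaaaabaa => aaaaabaa => aaaaaa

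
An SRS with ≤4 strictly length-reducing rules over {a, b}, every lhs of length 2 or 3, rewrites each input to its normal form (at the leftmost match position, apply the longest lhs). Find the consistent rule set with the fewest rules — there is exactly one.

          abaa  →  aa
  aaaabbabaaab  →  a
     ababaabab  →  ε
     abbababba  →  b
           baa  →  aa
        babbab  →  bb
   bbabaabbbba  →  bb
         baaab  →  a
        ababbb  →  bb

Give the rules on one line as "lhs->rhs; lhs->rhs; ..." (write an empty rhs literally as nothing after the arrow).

  | abaa => aa
  | aaaabbabaaab => aababaaab => abaaab => aaab => a
  | ababaabab => abaabab => aabab => ab => ε
  | abbababba => bababba => babba => bba => b

aab->; ab->; ba->; baa->aa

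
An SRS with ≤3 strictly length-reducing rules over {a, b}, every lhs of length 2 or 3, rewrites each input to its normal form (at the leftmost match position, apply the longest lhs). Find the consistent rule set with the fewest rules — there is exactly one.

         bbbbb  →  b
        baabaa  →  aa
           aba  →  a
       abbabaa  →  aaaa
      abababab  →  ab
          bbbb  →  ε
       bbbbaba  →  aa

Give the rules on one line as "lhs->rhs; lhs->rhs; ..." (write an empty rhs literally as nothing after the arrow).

  | bbbbb => bbb => b
  | baabaa => abaa => aa
  | aba => a
  | abbabaa => aaabaa => aaaa

ba->; bb->; bba->aa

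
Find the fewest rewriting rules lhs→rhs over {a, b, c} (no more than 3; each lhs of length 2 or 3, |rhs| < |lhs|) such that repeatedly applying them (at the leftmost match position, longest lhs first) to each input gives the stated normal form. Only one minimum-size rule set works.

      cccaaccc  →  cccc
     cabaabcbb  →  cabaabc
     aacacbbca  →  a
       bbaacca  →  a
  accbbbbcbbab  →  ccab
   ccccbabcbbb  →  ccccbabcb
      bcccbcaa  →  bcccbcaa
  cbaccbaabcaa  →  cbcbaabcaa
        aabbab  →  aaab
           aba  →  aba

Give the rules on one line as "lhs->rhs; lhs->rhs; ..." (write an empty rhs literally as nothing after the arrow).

ac->; bb->

  | cccaaccc => cccacc => cccc
  | cabaabcbb => cabaabc
  | aacacbbca => aacbbca => abbca => aca => a
  | bbaacca => aacca => aca => a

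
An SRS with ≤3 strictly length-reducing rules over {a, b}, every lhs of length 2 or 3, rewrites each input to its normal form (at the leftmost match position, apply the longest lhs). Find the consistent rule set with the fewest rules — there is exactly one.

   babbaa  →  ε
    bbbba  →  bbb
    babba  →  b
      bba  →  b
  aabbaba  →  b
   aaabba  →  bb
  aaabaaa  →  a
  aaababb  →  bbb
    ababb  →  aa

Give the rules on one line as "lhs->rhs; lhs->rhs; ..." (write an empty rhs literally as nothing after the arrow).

aaa->b; ab->a; ba->

  | babbaa => bbaa => ba => ε
  | bbbba => bbb
  | babba => bba => b
  | bba => b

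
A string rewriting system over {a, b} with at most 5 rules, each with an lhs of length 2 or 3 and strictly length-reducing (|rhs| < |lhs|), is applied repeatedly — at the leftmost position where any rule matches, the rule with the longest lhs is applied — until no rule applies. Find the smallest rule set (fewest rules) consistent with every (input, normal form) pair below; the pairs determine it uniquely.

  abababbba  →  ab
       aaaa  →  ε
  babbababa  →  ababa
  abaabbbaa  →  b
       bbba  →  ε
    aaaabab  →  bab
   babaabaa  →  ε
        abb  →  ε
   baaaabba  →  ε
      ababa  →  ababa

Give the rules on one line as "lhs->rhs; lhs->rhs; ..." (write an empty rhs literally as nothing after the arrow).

aa->; aaa->bb; bb->a; bbb->a

  | abababbba => ababaaa => ababbb => abaa => ab
  | aaaa => bba => aa => ε
  | babbababa => baaababa => bbbbaba => ababa
  | abaabbbaa => abbbbaa => aabaa => baa => b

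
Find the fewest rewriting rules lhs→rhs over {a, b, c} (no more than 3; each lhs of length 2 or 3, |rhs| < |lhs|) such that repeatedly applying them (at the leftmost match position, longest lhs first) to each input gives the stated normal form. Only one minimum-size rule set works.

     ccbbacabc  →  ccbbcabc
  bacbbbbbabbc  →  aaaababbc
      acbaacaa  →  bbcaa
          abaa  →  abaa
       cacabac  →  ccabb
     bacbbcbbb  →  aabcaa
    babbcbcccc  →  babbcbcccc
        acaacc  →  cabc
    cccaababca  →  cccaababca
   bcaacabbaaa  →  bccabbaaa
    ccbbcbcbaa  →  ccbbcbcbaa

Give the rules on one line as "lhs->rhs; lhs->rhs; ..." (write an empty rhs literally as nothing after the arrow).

  | ccbbacabc => ccbbcabc
  | bacbbbbbabbc => bbbbbbbabbc => aabbbbabbc => aaaababbc
  | acbaacaa => bbaacaa => bbacaa => bbcaa
  | abaa

ac->b; aca->ca; bbb->aa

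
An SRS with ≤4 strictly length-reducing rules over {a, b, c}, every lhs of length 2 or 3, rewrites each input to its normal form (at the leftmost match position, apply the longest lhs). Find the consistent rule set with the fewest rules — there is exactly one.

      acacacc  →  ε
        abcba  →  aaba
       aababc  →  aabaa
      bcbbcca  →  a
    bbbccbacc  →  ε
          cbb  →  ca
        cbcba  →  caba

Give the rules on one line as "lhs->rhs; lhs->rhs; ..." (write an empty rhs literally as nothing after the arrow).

  | acacacc => cacacc => ccacc => acc => cc => ε
  | abcba => aaba
  | aababc => aabaa
  | bcbbcca => abbcca => aacca => acca => cca => a

ac->c; bb->a; bc->a; cc->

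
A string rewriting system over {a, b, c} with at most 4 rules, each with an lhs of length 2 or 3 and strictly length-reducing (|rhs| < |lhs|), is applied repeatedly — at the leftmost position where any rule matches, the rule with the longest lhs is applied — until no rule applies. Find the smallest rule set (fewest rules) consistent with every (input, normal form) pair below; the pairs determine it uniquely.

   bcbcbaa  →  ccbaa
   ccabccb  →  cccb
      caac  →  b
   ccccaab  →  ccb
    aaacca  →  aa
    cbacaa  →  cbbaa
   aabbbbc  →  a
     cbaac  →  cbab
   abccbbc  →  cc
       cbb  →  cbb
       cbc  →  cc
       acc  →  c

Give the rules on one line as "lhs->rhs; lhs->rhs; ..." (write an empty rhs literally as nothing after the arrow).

  | bcbcbaa => cbcbaa => ccbaa
  | ccabccb => cbccb => cccb
  | caac => ac => b
  | ccccaab => cccab => ccb

abc->; ac->b; bc->c; ca->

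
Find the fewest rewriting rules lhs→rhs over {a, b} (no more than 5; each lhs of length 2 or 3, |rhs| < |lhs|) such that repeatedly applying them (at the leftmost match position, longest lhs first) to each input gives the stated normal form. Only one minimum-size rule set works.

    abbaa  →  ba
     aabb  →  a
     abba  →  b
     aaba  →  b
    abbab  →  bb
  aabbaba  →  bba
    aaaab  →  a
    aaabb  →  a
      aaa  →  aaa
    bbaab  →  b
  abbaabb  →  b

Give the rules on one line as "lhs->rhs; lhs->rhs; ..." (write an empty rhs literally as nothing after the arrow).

  | abbaa => abaa => ba
  | aabb => abb => ab => a
  | abba => aba => b
  | aaba => aba => b

aab->ab; ab->a; aba->b; bab->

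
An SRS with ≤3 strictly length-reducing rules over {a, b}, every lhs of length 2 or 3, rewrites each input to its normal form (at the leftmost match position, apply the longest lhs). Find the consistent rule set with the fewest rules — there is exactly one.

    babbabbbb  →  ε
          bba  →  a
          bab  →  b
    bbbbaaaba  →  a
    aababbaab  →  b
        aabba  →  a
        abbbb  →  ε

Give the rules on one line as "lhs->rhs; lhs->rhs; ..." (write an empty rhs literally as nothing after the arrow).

  | babbabbbb => abbabbbb => bbabbbb => abbbb => bbbb => bb => ε
  | bba => a
  | bab => ab => b
  | bbbbaaaba => bbaaaba => aaaba => aaba => aba => ba => a

ab->b; ba->a; bb->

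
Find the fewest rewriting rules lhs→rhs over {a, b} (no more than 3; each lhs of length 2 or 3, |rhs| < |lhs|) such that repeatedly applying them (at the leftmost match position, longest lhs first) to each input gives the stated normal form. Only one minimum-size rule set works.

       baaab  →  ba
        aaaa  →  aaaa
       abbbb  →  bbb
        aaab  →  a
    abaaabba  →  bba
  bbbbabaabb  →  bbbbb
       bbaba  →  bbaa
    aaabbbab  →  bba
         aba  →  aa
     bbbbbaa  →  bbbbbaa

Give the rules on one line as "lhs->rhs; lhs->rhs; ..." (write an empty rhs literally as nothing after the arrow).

aab->b; ab->a; abb->b

  | baaab => bab => ba
  | aaaa
  | abbbb => bbb
  | aaab => ab => a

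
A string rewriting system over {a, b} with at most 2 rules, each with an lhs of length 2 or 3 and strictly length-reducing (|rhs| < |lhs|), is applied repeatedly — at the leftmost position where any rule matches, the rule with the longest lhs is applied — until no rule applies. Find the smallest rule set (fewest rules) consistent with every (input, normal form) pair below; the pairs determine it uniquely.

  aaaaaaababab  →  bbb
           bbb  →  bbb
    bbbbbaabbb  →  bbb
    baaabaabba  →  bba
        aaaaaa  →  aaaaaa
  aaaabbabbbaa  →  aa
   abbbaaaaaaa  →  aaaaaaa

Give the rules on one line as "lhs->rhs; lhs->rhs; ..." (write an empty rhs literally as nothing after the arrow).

ab->b; baa->aa

  | aaaaaaababab => aaaaaababab => aaaaababab => aaaababab => aaababab => aababab => ababab => babab => bbab => bbb
  | bbb
  | bbbbbaabbb => bbbbaabbb => bbbaabbb => bbaabbb => baabbb => aabbb => abbb => bbb
  | baaabaabba => aaabaabba => aabaabba => abaabba => baabba => aabba => abba => bba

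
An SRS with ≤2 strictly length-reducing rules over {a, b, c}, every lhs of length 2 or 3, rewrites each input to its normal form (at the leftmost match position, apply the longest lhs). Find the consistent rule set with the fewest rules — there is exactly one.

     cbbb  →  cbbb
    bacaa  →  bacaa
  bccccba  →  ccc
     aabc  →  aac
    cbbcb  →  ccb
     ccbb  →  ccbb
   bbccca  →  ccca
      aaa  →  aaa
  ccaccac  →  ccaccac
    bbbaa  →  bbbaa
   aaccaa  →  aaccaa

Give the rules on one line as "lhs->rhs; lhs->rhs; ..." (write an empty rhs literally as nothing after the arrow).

bc->c; cba->

  | cbbb
  | bacaa
  | bccccba => ccccba => ccc
  | aabc => aac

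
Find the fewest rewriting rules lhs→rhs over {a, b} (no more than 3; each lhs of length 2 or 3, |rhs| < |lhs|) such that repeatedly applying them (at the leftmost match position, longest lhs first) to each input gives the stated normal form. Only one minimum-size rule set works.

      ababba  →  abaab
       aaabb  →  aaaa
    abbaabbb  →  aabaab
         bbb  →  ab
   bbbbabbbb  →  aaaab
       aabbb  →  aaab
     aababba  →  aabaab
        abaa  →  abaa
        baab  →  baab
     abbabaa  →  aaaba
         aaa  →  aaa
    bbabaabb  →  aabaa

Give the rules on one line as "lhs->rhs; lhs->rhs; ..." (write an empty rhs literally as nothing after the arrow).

bb->a; bba->ab

  | ababba => abaab
  | aaabb => aaaa
  | abbaabbb => aababbb => aabaab
  | bbb => ab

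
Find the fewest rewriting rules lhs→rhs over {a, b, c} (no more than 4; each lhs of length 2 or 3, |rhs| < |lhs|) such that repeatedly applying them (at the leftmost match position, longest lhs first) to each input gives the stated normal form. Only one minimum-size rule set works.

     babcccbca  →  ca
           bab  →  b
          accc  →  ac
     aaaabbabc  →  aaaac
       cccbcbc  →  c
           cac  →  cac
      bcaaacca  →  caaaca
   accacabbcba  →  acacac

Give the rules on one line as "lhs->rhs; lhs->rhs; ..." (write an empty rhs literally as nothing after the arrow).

ba->; bc->c; cc->c

  | babcccbca => bcccbca => cccbca => ccbca => cbca => cca => ca
  | bab => b
  | accc => acc => ac
  | aaaabbabc => aaaabbc => aaaabc => aaaac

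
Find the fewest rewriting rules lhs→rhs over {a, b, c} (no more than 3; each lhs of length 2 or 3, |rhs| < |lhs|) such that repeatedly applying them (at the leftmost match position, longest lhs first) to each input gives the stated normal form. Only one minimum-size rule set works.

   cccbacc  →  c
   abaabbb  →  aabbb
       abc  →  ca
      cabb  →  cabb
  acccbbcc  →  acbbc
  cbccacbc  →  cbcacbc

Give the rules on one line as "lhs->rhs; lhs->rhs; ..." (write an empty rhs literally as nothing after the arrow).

abc->ca; ba->; cc->c

  | cccbacc => ccbacc => cbacc => ccc => cc => c
  | abaabbb => aabbb
  | abc => ca
  | cabb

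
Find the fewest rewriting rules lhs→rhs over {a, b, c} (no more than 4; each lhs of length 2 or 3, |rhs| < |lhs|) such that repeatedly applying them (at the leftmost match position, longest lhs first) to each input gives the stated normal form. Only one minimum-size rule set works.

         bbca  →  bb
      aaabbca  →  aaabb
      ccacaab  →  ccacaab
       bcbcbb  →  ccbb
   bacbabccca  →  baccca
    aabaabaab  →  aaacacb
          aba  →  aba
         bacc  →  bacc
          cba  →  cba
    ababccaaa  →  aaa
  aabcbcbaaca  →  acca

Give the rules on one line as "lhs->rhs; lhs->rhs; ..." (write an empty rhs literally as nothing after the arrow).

abc->; baa->ac; bc->c; bca->b

  | bbca => bb
  | aaabbca => aaabb
  | ccacaab
  | bcbcbb => cbcbb => ccbb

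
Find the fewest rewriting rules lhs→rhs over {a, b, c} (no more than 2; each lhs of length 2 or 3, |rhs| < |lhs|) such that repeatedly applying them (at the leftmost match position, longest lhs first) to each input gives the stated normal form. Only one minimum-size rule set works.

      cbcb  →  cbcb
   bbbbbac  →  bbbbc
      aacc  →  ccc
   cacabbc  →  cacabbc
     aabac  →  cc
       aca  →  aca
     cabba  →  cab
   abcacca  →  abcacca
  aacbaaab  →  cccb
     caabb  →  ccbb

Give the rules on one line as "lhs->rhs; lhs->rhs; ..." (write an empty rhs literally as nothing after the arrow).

  | cbcb
  | bbbbbac => bbbbc
  | aacc => ccc
  | cacabbc

aa->c; ba->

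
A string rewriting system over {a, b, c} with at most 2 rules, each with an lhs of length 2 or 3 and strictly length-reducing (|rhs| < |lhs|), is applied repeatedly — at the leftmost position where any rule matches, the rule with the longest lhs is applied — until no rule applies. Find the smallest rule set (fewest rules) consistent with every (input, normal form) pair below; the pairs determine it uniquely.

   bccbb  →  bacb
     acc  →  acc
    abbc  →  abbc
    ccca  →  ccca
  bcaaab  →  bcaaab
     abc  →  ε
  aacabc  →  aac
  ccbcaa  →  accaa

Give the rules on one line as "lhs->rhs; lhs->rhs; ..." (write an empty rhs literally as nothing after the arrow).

abc->; ccb->ac

  | bccbb => bacb
  | acc
  | abbc
  | ccca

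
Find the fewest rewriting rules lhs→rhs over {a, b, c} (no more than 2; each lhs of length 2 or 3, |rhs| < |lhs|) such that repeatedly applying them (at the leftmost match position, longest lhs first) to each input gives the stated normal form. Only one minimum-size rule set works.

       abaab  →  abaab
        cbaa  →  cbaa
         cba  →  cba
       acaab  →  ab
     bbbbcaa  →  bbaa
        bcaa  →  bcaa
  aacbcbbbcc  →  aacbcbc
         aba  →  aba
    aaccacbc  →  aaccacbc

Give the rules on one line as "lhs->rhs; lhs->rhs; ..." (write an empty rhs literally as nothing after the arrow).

  | abaab
  | cbaa
  | cba
  | acaab => ab

aca->; bbc->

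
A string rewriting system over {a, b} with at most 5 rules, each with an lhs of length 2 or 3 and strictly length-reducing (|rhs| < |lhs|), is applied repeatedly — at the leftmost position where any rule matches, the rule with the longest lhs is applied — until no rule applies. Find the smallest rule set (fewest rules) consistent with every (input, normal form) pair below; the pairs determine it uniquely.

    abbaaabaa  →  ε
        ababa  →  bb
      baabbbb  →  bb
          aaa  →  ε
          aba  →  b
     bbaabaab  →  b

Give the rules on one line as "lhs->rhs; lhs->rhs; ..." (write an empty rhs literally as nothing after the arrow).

  | abbaaabaa => bbaaabaa => bbaabaa => bbabaa => bbbaa => aaa => ε
  | ababa => baba => bba => bb
  | baabbbb => babbbb => bbbbb => abb => bb
  | aaa => ε

aaa->; ab->b; ba->b; bbb->a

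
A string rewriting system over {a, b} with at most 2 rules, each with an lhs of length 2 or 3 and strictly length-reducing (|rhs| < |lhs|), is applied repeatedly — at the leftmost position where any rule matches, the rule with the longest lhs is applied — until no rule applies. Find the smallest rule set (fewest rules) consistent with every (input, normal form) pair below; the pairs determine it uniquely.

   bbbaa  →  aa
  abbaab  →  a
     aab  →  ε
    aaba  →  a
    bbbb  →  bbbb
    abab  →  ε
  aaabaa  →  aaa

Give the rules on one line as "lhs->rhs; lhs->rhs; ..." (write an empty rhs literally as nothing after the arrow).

  | bbbaa => bbaa => baa => aa
  | abbaab => abaab => aaab => a
  | aab => ε
  | aaba => a

aab->; ba->a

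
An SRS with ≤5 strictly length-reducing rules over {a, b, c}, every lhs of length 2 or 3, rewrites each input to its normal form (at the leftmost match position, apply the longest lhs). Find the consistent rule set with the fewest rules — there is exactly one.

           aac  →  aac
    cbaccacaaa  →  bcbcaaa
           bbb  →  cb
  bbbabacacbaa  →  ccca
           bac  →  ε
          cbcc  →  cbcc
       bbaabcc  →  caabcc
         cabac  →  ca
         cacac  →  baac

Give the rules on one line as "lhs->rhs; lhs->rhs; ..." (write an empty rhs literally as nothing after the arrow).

  | aac
  | cbaccacaaa => bcccacaaa => bccbaaaa => bcbcaaa
  | bbb => cb
  | bbbabacacbaa => cbabacacbaa => bcbacacbaa => bbccacbaa => cccacbaa => ccbabaa => cbcbaa => cbbca => ccca

bac->; bb->c; cac->ba; cba->bc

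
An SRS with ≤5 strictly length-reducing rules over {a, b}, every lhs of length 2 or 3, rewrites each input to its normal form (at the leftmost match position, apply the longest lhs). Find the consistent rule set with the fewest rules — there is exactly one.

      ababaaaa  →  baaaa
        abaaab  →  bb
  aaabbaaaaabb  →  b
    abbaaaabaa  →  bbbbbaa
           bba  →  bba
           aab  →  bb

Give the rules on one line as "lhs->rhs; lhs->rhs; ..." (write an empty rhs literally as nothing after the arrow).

  | ababaaaa => baaaa
  | abaaab => aab => bb
  | aaabbaaaaabb => abbbaaaaabb => bbbaaaaabb => bbbaaabbb => bbbabbbb => bbabbb => babb => ab => b
  | abbaaaabaa => bbaaaabaa => bbaabbaa => bbbbbaa

aab->bb; ab->b; aba->; bab->a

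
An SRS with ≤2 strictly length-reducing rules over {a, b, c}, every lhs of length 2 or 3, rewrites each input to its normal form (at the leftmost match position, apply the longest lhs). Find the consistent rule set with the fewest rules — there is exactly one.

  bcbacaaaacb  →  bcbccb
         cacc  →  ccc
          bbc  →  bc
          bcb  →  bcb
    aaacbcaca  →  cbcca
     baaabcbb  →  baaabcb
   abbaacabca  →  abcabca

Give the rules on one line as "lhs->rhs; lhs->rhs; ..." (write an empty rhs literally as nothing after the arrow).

ac->c; bb->b

  | bcbacaaaacb => bcbcaaaacb => bcbcaaacb => bcbcaacb => bcbcacb => bcbccb
  | cacc => ccc
  | bbc => bc
  | bcb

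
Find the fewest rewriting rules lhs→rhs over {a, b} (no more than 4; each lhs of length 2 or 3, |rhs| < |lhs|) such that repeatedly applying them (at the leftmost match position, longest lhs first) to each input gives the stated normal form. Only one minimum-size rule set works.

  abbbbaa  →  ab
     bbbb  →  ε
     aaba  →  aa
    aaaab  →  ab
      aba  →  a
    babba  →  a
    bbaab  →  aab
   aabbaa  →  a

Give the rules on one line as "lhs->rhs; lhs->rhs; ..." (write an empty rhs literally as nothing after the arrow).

  | abbbbaa => abbaa => aaa => ab
  | bbbb => bb => ε
  | aaba => aa
  | aaaab => abab => ab

aaa->ab; ba->; bb->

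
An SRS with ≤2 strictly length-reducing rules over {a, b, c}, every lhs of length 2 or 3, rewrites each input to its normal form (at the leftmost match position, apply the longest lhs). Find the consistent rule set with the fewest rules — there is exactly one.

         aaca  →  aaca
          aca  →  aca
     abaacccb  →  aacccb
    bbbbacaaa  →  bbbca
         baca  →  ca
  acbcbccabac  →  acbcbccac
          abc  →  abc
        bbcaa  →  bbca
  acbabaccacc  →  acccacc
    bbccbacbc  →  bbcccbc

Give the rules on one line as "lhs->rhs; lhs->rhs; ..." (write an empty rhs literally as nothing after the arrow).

ba->; caa->ca

  | aaca
  | aca
  | abaacccb => aacccb
  | bbbbacaaa => bbbcaaa => bbbcaa => bbbca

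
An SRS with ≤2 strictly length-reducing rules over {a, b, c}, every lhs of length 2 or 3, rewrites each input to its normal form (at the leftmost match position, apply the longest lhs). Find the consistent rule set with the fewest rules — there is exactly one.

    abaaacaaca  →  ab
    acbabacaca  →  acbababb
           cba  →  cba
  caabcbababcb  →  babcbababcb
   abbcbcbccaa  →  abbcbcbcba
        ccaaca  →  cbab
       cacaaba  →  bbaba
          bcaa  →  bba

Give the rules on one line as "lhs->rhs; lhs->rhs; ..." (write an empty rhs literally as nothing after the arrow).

  | abaaacaaca => abaaabaca => abaaca => abaab => ab
  | acbabacaca => acbababca => acbababb
  | cba
  | caabcbababcb => babcbababcb

aab->; ca->b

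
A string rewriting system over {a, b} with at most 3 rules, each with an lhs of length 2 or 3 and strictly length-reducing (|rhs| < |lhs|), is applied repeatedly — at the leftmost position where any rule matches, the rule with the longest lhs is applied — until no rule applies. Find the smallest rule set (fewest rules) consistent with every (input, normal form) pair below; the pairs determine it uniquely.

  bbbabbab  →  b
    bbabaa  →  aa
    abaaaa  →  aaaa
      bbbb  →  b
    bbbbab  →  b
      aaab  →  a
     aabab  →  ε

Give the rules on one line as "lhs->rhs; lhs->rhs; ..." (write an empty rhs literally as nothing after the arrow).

aab->; ab->; bb->a

  | bbbabbab => ababbab => abbab => bab => b
  | bbabaa => aabaa => aa
  | abaaaa => aaaa
  | bbbb => abb => b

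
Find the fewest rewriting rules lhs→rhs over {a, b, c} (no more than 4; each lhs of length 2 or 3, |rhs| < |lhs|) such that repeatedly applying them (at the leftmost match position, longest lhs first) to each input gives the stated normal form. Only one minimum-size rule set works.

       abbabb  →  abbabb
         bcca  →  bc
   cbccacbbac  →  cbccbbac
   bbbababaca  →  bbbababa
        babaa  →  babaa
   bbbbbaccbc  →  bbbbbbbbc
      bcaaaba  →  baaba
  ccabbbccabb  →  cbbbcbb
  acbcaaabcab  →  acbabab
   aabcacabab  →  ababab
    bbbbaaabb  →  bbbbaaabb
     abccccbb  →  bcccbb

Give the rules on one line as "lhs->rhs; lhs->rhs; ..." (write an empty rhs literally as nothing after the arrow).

  | abbabb
  | bcca => bc
  | cbccacbbac => cbccbbac
  | bbbababaca => bbbababa

abc->b; acc->bb; ca->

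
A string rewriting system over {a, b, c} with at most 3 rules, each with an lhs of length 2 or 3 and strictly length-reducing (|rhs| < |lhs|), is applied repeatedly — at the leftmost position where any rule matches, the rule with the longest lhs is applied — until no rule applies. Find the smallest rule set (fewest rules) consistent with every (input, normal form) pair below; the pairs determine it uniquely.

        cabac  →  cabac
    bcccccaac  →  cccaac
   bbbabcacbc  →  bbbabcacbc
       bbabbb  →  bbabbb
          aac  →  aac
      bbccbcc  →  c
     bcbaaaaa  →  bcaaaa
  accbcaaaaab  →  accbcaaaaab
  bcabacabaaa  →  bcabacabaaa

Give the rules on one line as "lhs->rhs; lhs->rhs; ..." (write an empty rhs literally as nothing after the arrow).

bbc->; bcc->; cba->c

  | cabac
  | bcccccaac => cccaac
  | bbbabcacbc
  | bbabbb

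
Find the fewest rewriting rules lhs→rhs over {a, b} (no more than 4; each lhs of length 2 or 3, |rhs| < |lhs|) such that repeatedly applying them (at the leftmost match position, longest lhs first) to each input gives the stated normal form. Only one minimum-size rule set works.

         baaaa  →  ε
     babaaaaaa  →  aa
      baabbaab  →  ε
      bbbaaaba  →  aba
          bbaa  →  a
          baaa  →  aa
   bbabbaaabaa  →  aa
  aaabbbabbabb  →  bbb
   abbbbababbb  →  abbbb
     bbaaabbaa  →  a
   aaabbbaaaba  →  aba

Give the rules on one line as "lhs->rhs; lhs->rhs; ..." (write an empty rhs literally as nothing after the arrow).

  | baaaa => aaa => ε
  | babaaaaaa => baaaaaa => aaaaa => aa
  | baabbaab => abbaab => aab => ε
  | bbbaaaba => baaba => aba

aaa->; aab->; baa->a; bba->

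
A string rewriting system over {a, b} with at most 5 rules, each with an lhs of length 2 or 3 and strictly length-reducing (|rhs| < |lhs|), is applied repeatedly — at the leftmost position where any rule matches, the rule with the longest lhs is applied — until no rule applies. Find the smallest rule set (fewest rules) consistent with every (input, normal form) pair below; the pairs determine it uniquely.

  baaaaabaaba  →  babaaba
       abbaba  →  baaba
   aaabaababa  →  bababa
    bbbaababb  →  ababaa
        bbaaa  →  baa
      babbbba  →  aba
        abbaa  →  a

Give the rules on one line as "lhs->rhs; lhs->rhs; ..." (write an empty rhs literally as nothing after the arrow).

aaa->b; abb->ba; bb->a; bba->b

  | baaaaabaaba => bbaabaaba => babaaba
  | abbaba => baaba
  | aaabaababa => bbaababa => bababa
  | bbbaababb => abaababb => abaabba => ababaa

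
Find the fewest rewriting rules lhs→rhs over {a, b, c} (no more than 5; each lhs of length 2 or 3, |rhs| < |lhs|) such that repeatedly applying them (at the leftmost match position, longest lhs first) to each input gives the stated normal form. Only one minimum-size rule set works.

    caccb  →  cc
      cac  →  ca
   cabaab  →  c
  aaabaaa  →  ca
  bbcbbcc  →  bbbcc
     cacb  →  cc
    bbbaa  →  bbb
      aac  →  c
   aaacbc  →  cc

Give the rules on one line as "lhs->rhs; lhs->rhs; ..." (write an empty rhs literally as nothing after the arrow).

  | caccb => cacb => cab => cc
  | cac => ca
  | cabaab => ccaab => ccb => c
  | aaabaaa => abaaa => caaa => ca

aa->; ab->c; ac->a; cb->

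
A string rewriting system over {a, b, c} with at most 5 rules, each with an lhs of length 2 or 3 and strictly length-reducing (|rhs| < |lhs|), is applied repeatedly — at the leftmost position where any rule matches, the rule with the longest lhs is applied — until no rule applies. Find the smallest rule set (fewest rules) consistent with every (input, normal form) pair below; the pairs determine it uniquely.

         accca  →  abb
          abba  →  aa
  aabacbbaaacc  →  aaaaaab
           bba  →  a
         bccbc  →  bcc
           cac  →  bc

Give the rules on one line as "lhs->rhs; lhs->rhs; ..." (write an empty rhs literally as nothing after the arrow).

acc->ab; ba->a; ca->b; cb->

  | accca => abca => abb
  | abba => aba => aa
  | aabacbbaaacc => aaacbbaaacc => aaabaaacc => aaaaaacc => aaaaaab
  | bba => ba => a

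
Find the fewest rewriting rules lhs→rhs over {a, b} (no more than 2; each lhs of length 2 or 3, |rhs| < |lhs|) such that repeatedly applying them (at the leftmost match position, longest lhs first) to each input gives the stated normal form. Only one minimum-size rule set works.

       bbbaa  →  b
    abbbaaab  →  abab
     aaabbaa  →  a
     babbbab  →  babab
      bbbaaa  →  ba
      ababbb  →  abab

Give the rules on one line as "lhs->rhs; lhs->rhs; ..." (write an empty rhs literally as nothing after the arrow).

  | bbbaa => baa => b
  | abbbaaab => abaaab => abab
  | aaabbaa => abbaa => aaa => a
  | babbbab => babab

aa->; bb->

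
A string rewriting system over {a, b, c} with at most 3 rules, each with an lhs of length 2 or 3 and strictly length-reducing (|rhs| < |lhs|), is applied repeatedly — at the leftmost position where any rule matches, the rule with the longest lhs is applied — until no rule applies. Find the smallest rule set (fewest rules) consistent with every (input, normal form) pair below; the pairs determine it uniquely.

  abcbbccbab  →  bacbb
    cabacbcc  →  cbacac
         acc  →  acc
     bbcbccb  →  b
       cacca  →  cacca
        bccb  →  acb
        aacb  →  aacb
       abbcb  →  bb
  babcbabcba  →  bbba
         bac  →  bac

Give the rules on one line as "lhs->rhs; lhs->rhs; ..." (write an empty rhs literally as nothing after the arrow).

  | abcbbccbab => bbccbab => bacbab => bacbb
  | cabacbcc => cbacbcc => cbacac
  | acc
  | bbcbccb => babccb => bcb => ab => b

ab->b; abc->; bc->a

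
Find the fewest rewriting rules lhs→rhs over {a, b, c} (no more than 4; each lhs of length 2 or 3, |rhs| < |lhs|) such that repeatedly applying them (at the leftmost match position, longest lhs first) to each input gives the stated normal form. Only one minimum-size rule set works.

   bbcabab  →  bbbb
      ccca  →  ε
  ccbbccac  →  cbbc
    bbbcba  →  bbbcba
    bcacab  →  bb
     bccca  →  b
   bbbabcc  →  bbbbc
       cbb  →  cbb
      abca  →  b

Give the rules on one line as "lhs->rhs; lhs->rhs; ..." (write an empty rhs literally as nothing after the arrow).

  | bbcabab => bbbab => bbbb
  | ccca => cca => ca => ε
  | ccbbccac => cbbccac => cbbcac => cbbc
  | bbbcba

ab->b; ca->; cc->c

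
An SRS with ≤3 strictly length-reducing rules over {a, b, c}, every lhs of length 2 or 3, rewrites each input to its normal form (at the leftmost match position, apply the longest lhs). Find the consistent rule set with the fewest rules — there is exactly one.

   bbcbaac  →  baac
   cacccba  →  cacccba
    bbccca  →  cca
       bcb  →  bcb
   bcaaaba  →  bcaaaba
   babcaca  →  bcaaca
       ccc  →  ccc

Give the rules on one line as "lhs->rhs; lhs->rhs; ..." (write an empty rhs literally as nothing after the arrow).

abc->ca; bbc->

  | bbcbaac => baac
  | cacccba
  | bbccca => cca
  | bcb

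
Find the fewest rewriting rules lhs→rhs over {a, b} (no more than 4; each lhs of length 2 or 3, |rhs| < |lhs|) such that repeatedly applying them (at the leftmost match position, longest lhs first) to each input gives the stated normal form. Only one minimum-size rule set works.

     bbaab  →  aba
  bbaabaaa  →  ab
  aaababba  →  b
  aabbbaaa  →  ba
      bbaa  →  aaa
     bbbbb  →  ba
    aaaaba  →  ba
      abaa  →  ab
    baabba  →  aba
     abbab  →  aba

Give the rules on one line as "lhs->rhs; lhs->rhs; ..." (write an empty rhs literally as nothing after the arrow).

aab->ba; baa->b; bb->a

  | bbaab => aaab => aba
  | bbaabaaa => aaabaaa => abaaaa => abaa => ab
  | aaababba => abaabba => abbba => aaba => baa => b
  | aabbbaaa => babbaaa => baaaaa => baaa => ba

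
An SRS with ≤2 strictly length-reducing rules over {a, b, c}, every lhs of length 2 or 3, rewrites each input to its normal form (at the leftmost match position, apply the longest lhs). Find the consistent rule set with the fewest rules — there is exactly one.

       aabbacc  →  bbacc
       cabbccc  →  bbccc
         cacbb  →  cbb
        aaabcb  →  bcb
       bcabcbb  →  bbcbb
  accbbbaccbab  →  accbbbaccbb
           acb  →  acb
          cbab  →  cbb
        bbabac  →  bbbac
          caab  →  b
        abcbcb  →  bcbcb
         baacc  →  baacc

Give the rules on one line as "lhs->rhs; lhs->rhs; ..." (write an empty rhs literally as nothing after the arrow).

ab->b; ca->

  | aabbacc => abbacc => bbacc
  | cabbccc => bbccc
  | cacbb => cbb
  | aaabcb => aabcb => abcb => bcb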